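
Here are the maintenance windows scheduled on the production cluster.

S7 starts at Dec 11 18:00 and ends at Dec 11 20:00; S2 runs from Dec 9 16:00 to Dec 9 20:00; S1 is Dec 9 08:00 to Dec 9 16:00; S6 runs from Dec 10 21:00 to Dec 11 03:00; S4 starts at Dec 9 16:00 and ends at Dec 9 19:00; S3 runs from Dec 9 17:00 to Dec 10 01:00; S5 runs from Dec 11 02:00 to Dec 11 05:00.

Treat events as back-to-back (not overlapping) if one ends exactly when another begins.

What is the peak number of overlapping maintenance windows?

Sort all start/end points and keep a running count:
Dec 9 08:00 start S1 → 1
Dec 9 16:00 end S1 → 0
Dec 9 16:00 start S2 → 1
Dec 9 16:00 start S4 → 2
Dec 9 17:00 start S3 → 3
Dec 9 19:00 end S4 → 2
Dec 9 20:00 end S2 → 1
Dec 10 01:00 end S3 → 0
Dec 10 21:00 start S6 → 1
Dec 11 02:00 start S5 → 2
Dec 11 03:00 end S6 → 1
Dec 11 05:00 end S5 → 0
Dec 11 18:00 start S7 → 1
Dec 11 20:00 end S7 → 0
Peak is 3, at Dec 9 17:00 (S2, S3, S4).

3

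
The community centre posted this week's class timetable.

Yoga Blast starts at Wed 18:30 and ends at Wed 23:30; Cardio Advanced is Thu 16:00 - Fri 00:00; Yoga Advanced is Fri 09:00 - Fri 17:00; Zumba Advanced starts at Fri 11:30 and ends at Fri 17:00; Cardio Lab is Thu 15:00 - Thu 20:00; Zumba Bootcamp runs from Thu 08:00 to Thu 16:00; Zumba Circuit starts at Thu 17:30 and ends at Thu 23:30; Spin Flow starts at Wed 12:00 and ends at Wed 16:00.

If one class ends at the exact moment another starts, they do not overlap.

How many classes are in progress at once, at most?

Sweep the timeline, counting +1 at each start and −1 at each end (ends before starts at a tie):
Wed 12:00 start Spin Flow → 1
Wed 16:00 end Spin Flow → 0
Wed 18:30 start Yoga Blast → 1
Wed 23:30 end Yoga Blast → 0
Thu 08:00 start Zumba Bootcamp → 1
Thu 15:00 start Cardio Lab → 2
Thu 16:00 end Zumba Bootcamp → 1
Thu 16:00 start Cardio Advanced → 2
Thu 17:30 start Zumba Circuit → 3
Thu 20:00 end Cardio Lab → 2
Thu 23:30 end Zumba Circuit → 1
Fri 00:00 end Cardio Advanced → 0
Fri 09:00 start Yoga Advanced → 1
Fri 11:30 start Zumba Advanced → 2
Fri 17:00 end Yoga Advanced → 1
Fri 17:00 end Zumba Advanced → 0
Peak is 3, at Thu 17:30 (Cardio Advanced, Cardio Lab, Zumba Circuit).

3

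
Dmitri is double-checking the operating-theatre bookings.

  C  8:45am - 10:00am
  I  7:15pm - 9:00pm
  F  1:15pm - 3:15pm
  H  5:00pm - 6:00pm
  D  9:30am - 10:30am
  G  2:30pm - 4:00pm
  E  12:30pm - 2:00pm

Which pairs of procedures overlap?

Two intervals overlap when each starts before the other ends.
Sorted by start: C, D, E, F, G, H, I.
D starts before C ends → C and D overlap.
E starts after C ends, so nothing later overlaps C either.
E starts after D ends, so nothing later overlaps D either.
F starts before E ends → E and F overlap.
G starts after E ends, so nothing later overlaps E either.
G starts before F ends → F and G overlap.
H starts after F ends, so nothing later overlaps F either.
H starts after G ends, so nothing later overlaps G either.
I starts after H ends.

C & D, E & F, F & G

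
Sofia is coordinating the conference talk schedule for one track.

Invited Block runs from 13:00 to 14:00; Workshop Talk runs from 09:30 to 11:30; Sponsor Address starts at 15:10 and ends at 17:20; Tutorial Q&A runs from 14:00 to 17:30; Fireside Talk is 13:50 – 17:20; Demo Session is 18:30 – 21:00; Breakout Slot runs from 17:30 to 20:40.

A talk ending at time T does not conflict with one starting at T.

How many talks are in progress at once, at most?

Sort all start/end points and keep a running count:
09:30 start Workshop Talk → 1
11:30 end Workshop Talk → 0
13:00 start Invited Block → 1
13:50 start Fireside Talk → 2
14:00 end Invited Block → 1
14:00 start Tutorial Q&A → 2
15:10 start Sponsor Address → 3
17:20 end Fireside Talk → 2
17:20 end Sponsor Address → 1
17:30 end Tutorial Q&A → 0
17:30 start Breakout Slot → 1
18:30 start Demo Session → 2
20:40 end Breakout Slot → 1
21:00 end Demo Session → 0
Peak is 3, at 15:10 (Fireside Talk, Sponsor Address, Tutorial Q&A).

3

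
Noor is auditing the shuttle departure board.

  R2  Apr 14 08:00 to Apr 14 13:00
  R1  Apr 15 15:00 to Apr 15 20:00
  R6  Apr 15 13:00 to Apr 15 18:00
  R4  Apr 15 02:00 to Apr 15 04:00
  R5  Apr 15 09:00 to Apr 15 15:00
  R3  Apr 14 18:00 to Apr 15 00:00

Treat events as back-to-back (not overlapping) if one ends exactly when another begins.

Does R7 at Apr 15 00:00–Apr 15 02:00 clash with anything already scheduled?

No — it doesn't clash with anything

R2: ends Apr 14 13:00 at or before R7 starts Apr 15 00:00 → clear.
R3: ends Apr 15 00:00 at or before R7 starts Apr 15 00:00 → clear.
R4: starts Apr 15 02:00 at or after R7 ends Apr 15 02:00 → clear.
R5: starts Apr 15 09:00 at or after R7 ends Apr 15 02:00 → clear.
R6: starts Apr 15 13:00 at or after R7 ends Apr 15 02:00 → clear.
R1: starts Apr 15 15:00 at or after R7 ends Apr 15 02:00 → clear.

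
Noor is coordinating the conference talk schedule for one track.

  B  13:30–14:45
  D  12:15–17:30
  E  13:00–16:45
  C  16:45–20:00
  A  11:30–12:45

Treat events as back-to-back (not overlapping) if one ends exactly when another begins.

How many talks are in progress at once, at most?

Sweep the timeline, counting +1 at each start and −1 at each end (ends before starts at a tie):
11:30 start A → 1
12:15 start D → 2
12:45 end A → 1
13:00 start E → 2
13:30 start B → 3
14:45 end B → 2
16:45 end E → 1
16:45 start C → 2
17:30 end D → 1
20:00 end C → 0
Peak is 3, at 13:30 (B, D, E).

3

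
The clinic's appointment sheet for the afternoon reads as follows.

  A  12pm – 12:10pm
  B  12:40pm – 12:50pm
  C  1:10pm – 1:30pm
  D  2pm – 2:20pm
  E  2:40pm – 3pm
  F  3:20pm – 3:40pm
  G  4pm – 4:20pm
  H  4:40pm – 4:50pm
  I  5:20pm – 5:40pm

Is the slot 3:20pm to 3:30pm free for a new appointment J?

No — it overlaps F

A: ends 12:10pm at or before J starts 3:20pm → clear.
B: ends 12:50pm at or before J starts 3:20pm → clear.
C: ends 1:30pm at or before J starts 3:20pm → clear.
D: ends 2:20pm at or before J starts 3:20pm → clear.
E: ends 3pm at or before J starts 3:20pm → clear.
F: starts 3:20pm before J ends 3:30pm, and ends 3:40pm after J starts 3:20pm → overlap.
G: starts 4pm at or after J ends 3:30pm → clear.
H: starts 4:40pm at or after J ends 3:30pm → clear.
I: starts 5:20pm at or after J ends 3:30pm → clear.
J overlaps F.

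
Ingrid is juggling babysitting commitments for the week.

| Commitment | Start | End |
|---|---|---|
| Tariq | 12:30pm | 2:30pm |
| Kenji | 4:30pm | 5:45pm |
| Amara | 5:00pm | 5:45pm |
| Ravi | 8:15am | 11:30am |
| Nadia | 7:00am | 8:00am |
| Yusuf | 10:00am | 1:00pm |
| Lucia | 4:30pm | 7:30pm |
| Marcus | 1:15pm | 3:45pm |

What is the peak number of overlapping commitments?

3

Walk through starts and ends in time order (an end at T is processed before a start at T):
7:00am start Nadia → 1
8:00am end Nadia → 0
8:15am start Ravi → 1
10:00am start Yusuf → 2
11:30am end Ravi → 1
12:30pm start Tariq → 2
1:00pm end Yusuf → 1
1:15pm start Marcus → 2
2:30pm end Tariq → 1
3:45pm end Marcus → 0
4:30pm start Kenji → 1
4:30pm start Lucia → 2
5:00pm start Amara → 3
5:45pm end Amara → 2
5:45pm end Kenji → 1
7:30pm end Lucia → 0
Peak is 3, at 5:00pm (Amara, Kenji, Lucia).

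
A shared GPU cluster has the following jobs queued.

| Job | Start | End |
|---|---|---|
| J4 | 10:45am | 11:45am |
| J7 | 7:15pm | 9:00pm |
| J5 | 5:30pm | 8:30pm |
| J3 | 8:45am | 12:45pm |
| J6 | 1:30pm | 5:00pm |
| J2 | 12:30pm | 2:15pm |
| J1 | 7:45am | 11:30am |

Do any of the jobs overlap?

Yes

Check each pair: they overlap iff neither finishes before the other starts.
Sorted by start: J1, J3, J4, J2, J6, J5, J7.
J3 starts before J1 ends → J1 and J3 overlap.
That's a conflict, so the schedule is not conflict-free.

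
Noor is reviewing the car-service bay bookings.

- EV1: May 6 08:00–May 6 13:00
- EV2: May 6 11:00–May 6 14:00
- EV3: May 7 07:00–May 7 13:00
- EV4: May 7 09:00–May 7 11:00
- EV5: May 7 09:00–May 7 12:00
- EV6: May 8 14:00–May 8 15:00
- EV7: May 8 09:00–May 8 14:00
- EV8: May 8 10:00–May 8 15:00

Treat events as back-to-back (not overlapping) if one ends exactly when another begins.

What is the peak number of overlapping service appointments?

Walk through starts and ends in time order (an end at T is processed before a start at T):
May 6 08:00 start EV1 → 1
May 6 11:00 start EV2 → 2
May 6 13:00 end EV1 → 1
May 6 14:00 end EV2 → 0
May 7 07:00 start EV3 → 1
May 7 09:00 start EV4 → 2
May 7 09:00 start EV5 → 3
May 7 11:00 end EV4 → 2
May 7 12:00 end EV5 → 1
May 7 13:00 end EV3 → 0
May 8 09:00 start EV7 → 1
May 8 10:00 start EV8 → 2
May 8 14:00 end EV7 → 1
May 8 14:00 start EV6 → 2
May 8 15:00 end EV6 → 1
May 8 15:00 end EV8 → 0
Peak is 3, at May 7 09:00 (EV3, EV4, EV5).

3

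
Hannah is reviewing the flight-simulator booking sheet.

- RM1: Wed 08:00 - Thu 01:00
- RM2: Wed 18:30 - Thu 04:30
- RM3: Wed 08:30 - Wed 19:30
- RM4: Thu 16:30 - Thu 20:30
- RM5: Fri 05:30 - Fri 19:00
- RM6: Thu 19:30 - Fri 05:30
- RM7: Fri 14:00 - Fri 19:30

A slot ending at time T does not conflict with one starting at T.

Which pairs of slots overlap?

Sorted by start: RM1, RM3, RM2, RM4, RM6, RM5, RM7.
RM3 starts before RM1 ends → RM1 and RM3 overlap.
RM2 starts before RM1 ends → RM1 and RM2 overlap.
RM4 starts after RM1 ends, so RM1 has no further overlaps.
RM2 starts before RM3 ends → RM3 and RM2 overlap.
RM4 starts after RM3 ends, so RM3 has no further overlaps.
RM4 starts after RM2 ends, so RM2 has no further overlaps.
RM6 starts before RM4 ends → RM4 and RM6 overlap.
RM5 starts after RM4 ends, so RM4 has no further overlaps.
RM5 starts exactly when RM6 ends (back-to-back, no overlap), so RM6 has no further overlaps.
RM7 starts before RM5 ends → RM5 and RM7 overlap.

RM1 & RM2, RM1 & RM3, RM2 & RM3, RM4 & RM6, RM5 & RM7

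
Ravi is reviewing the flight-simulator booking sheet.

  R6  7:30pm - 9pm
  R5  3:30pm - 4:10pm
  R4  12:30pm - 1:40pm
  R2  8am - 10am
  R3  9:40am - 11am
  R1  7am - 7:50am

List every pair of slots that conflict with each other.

Sorted by start: R1, R2, R3, R4, R5, R6.
R2 starts after R1 ends, so nothing later overlaps R1 either.
R3 starts before R2 ends → R2 and R3 overlap.
R4 starts after R2 ends, so nothing later overlaps R2 either.
R4 starts after R3 ends, so nothing later overlaps R3 either.
R5 starts after R4 ends, so nothing later overlaps R4 either.
R6 starts after R5 ends.

R2 & R3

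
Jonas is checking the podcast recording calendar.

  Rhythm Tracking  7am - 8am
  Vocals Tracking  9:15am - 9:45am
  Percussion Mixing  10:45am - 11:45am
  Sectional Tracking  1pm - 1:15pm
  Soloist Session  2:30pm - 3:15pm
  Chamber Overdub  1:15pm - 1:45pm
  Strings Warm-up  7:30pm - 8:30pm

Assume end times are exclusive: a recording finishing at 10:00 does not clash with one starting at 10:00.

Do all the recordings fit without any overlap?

Yes

Sorted by start: Rhythm Tracking, Vocals Tracking, Percussion Mixing, Sectional Tracking, Chamber Overdub, Soloist Session, Strings Warm-up.
Vocals Tracking starts after Rhythm Tracking ends; Rhythm Tracking is clear from here.
Percussion Mixing starts after Vocals Tracking ends; Vocals Tracking is clear from here.
Sectional Tracking starts after Percussion Mixing ends; Percussion Mixing is clear from here.
Chamber Overdub starts exactly when Sectional Tracking ends (back-to-back, no overlap); Sectional Tracking is clear from here.
Soloist Session starts after Chamber Overdub ends; Chamber Overdub is clear from here.
Strings Warm-up starts after Soloist Session ends.
Every pair is clear; the schedule has no overlaps.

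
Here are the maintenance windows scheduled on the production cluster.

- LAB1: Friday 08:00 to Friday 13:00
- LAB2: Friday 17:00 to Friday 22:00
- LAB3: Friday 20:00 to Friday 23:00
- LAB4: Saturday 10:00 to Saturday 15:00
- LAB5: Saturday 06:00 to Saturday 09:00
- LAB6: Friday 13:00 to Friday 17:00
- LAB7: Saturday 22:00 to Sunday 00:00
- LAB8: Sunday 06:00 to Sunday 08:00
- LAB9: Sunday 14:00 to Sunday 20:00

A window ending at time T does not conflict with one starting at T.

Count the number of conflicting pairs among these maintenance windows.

1

Sorted by start: LAB1, LAB6, LAB2, LAB3, LAB5, LAB4, LAB7, LAB8, LAB9.
LAB6 starts exactly when LAB1 ends (back-to-back, no overlap), so nothing later overlaps LAB1 either.
LAB2 starts exactly when LAB6 ends (back-to-back, no overlap), so nothing later overlaps LAB6 either.
LAB3 starts before LAB2 ends → LAB2 and LAB3 overlap.
LAB5 starts after LAB2 ends, so nothing later overlaps LAB2 either.
LAB5 starts after LAB3 ends, so nothing later overlaps LAB3 either.
LAB4 starts after LAB5 ends, so nothing later overlaps LAB5 either.
LAB7 starts after LAB4 ends, so nothing later overlaps LAB4 either.
LAB8 starts after LAB7 ends, so nothing later overlaps LAB7 either.
LAB9 starts after LAB8 ends.
Overlapping pairs: LAB2 & LAB3 — 1 in total.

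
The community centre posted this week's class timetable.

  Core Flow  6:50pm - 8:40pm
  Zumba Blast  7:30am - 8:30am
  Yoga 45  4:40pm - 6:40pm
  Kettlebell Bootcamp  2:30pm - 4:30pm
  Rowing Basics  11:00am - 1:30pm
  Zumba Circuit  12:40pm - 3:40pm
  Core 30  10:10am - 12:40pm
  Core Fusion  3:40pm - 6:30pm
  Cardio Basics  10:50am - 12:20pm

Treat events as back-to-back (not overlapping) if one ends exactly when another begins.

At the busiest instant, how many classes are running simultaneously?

Walk through starts and ends in time order (an end at T is processed before a start at T):
7:30am start Zumba Blast → 1
8:30am end Zumba Blast → 0
10:10am start Core 30 → 1
10:50am start Cardio Basics → 2
11:00am start Rowing Basics → 3
12:20pm end Cardio Basics → 2
12:40pm end Core 30 → 1
12:40pm start Zumba Circuit → 2
1:30pm end Rowing Basics → 1
2:30pm start Kettlebell Bootcamp → 2
3:40pm end Zumba Circuit → 1
3:40pm start Core Fusion → 2
4:30pm end Kettlebell Bootcamp → 1
4:40pm start Yoga 45 → 2
6:30pm end Core Fusion → 1
6:40pm end Yoga 45 → 0
6:50pm start Core Flow → 1
8:40pm end Core Flow → 0
Peak is 3, at 11:00am (Cardio Basics, Core 30, Rowing Basics).

3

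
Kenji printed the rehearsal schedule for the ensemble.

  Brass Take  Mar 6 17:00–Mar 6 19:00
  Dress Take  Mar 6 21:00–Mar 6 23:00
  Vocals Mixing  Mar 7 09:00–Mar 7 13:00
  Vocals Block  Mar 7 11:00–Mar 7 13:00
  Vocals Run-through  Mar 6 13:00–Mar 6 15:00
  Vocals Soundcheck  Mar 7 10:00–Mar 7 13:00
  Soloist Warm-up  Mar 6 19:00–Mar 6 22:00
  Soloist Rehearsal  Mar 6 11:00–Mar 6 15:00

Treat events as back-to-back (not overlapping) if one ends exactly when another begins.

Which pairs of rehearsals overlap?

Dress Take & Soloist Warm-up, Soloist Rehearsal & Vocals Run-through, Vocals Block & Vocals Mixing, Vocals Block & Vocals Soundcheck, Vocals Mixing & Vocals Soundcheck

Sorted by start: Soloist Rehearsal, Vocals Run-through, Brass Take, Soloist Warm-up, Dress Take, Vocals Mixing, Vocals Soundcheck, Vocals Block.
Vocals Run-through starts before Soloist Rehearsal ends → Soloist Rehearsal and Vocals Run-through overlap.
Brass Take starts after Soloist Rehearsal ends; Soloist Rehearsal is clear from here.
Brass Take starts after Vocals Run-through ends; Vocals Run-through is clear from here.
Soloist Warm-up starts exactly when Brass Take ends (back-to-back, no overlap); Brass Take is clear from here.
Dress Take starts before Soloist Warm-up ends → Soloist Warm-up and Dress Take overlap.
Vocals Mixing starts after Soloist Warm-up ends; Soloist Warm-up is clear from here.
Vocals Mixing starts after Dress Take ends; Dress Take is clear from here.
Vocals Soundcheck starts before Vocals Mixing ends → Vocals Mixing and Vocals Soundcheck overlap.
Vocals Block starts before Vocals Mixing ends → Vocals Mixing and Vocals Block overlap.
Vocals Block starts before Vocals Soundcheck ends → Vocals Soundcheck and Vocals Block overlap.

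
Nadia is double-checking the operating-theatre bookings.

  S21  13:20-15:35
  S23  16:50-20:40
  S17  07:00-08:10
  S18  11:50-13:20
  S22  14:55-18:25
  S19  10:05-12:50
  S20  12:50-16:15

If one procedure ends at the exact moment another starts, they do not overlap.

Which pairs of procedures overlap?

Sorted by start: S17, S19, S18, S20, S21, S22, S23.
S19 starts after S17 ends, so S17 has no further overlaps.
S18 starts before S19 ends → S19 and S18 overlap.
S20 starts exactly when S19 ends (back-to-back, no overlap), so S19 has no further overlaps.
S20 starts before S18 ends → S18 and S20 overlap.
S21 starts exactly when S18 ends (back-to-back, no overlap), so S18 has no further overlaps.
S21 starts before S20 ends → S20 and S21 overlap.
S22 starts before S20 ends → S20 and S22 overlap.
S23 starts after S20 ends.
S22 starts before S21 ends → S21 and S22 overlap.
S23 starts after S21 ends.
S23 starts before S22 ends → S22 and S23 overlap.

S18 & S19, S18 & S20, S20 & S21, S20 & S22, S21 & S22, S22 & S23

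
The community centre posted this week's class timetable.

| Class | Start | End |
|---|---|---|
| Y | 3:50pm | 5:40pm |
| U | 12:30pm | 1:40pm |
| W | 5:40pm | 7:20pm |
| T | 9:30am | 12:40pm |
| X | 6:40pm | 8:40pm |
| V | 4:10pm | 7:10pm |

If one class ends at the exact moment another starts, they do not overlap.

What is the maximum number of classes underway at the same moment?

Sort all start/end points and keep a running count:
9:30am start T → 1
12:30pm start U → 2
12:40pm end T → 1
1:40pm end U → 0
3:50pm start Y → 1
4:10pm start V → 2
5:40pm end Y → 1
5:40pm start W → 2
6:40pm start X → 3
7:10pm end V → 2
7:20pm end W → 1
8:40pm end X → 0
Peak is 3, at 6:40pm (V, W, X).

3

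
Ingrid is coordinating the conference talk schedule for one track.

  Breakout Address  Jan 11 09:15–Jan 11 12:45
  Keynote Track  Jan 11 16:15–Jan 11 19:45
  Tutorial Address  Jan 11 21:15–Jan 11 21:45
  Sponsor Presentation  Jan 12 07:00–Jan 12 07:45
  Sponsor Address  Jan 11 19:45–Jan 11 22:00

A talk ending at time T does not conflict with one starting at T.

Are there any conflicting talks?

Yes

Sorted by start: Breakout Address, Keynote Track, Sponsor Address, Tutorial Address, Sponsor Presentation.
Keynote Track starts after Breakout Address ends; Breakout Address is clear from here.
Sponsor Address starts exactly when Keynote Track ends (back-to-back, no overlap); Keynote Track is clear from here.
Tutorial Address starts before Sponsor Address ends → Sponsor Address and Tutorial Address overlap.
That's a conflict, so the schedule is not conflict-free.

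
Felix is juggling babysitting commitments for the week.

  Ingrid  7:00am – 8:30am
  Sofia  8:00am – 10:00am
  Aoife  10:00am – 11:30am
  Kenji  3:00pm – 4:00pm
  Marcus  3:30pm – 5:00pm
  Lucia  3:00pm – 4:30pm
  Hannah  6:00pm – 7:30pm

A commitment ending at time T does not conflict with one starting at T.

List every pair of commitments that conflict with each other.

Sorted by start: Ingrid, Sofia, Aoife, Kenji, Lucia, Marcus, Hannah.
Sofia starts before Ingrid ends → Ingrid and Sofia overlap.
Aoife starts after Ingrid ends — done with Ingrid.
Aoife starts exactly when Sofia ends (back-to-back, no overlap) — done with Sofia.
Kenji starts after Aoife ends — done with Aoife.
Lucia starts before Kenji ends → Kenji and Lucia overlap.
Marcus starts before Kenji ends → Kenji and Marcus overlap.
Hannah starts after Kenji ends.
Marcus starts before Lucia ends → Lucia and Marcus overlap.
Hannah starts after Lucia ends.
Hannah starts after Marcus ends.

Ingrid & Sofia, Kenji & Lucia, Kenji & Marcus, Lucia & Marcus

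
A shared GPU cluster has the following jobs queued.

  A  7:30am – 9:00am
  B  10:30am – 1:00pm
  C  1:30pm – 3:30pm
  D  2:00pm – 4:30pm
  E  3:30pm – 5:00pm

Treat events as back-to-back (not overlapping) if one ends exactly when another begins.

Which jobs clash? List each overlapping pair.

C & D, D & E

Check each pair: they overlap iff neither finishes before the other starts.
Sorted by start: A, B, C, D, E.
B starts after A ends, so A has no further overlaps.
C starts after B ends, so B has no further overlaps.
D starts before C ends → C and D overlap.
E starts exactly when C ends (back-to-back, no overlap).
E starts before D ends → D and E overlap.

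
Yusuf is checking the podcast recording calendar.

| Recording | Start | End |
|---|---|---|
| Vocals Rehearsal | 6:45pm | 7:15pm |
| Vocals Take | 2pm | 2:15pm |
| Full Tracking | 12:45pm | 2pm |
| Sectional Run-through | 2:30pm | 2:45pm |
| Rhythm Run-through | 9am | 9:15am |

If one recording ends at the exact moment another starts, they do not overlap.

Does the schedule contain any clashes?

No

Sorted by start: Rhythm Run-through, Full Tracking, Vocals Take, Sectional Run-through, Vocals Rehearsal.
Full Tracking starts after Rhythm Run-through ends, so nothing later overlaps Rhythm Run-through either.
Vocals Take starts exactly when Full Tracking ends (back-to-back, no overlap), so nothing later overlaps Full Tracking either.
Sectional Run-through starts after Vocals Take ends, so nothing later overlaps Vocals Take either.
Vocals Rehearsal starts after Sectional Run-through ends.
Every pair is clear; the schedule has no overlaps.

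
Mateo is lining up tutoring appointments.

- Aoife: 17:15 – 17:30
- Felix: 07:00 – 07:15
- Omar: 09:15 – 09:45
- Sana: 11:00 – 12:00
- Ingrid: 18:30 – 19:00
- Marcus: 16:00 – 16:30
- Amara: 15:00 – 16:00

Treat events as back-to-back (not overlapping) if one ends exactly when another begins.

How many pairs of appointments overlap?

Sorted by start: Felix, Omar, Sana, Amara, Marcus, Aoife, Ingrid.
Omar starts after Felix ends — done with Felix.
Sana starts after Omar ends — done with Omar.
Amara starts after Sana ends — done with Sana.
Marcus starts exactly when Amara ends (back-to-back, no overlap) — done with Amara.
Aoife starts after Marcus ends — done with Marcus.
Ingrid starts after Aoife ends.
No pair overlaps.

0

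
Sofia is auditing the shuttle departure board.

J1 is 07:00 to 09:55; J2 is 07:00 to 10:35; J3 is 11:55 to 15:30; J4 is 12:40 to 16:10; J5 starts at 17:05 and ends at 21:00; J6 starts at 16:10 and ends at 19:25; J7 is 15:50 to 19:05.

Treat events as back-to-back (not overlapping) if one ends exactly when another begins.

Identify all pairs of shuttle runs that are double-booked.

J1 & J2, J3 & J4, J4 & J7, J5 & J6, J5 & J7, J6 & J7

Sorted by start: J1, J2, J3, J4, J7, J6, J5.
J2 starts before J1 ends → J1 and J2 overlap.
J3 starts after J1 ends; J1 is clear from here.
J3 starts after J2 ends; J2 is clear from here.
J4 starts before J3 ends → J3 and J4 overlap.
J7 starts after J3 ends; J3 is clear from here.
J7 starts before J4 ends → J4 and J7 overlap.
J6 starts exactly when J4 ends (back-to-back, no overlap); J4 is clear from here.
J6 starts before J7 ends → J7 and J6 overlap.
J5 starts before J7 ends → J7 and J5 overlap.
J5 starts before J6 ends → J6 and J5 overlap.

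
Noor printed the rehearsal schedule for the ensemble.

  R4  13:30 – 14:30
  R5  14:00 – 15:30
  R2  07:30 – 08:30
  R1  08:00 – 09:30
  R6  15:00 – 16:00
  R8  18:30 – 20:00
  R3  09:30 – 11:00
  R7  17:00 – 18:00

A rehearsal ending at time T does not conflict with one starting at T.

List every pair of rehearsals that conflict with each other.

Two intervals overlap when each starts before the other ends.
Sorted by start: R2, R1, R3, R4, R5, R6, R7, R8.
R1 starts before R2 ends → R2 and R1 overlap.
R3 starts after R2 ends — done with R2.
R3 starts exactly when R1 ends (back-to-back, no overlap) — done with R1.
R4 starts after R3 ends — done with R3.
R5 starts before R4 ends → R4 and R5 overlap.
R6 starts after R4 ends — done with R4.
R6 starts before R5 ends → R5 and R6 overlap.
R7 starts after R5 ends — done with R5.
R7 starts after R6 ends — done with R6.
R8 starts after R7 ends.

R1 & R2, R4 & R5, R5 & R6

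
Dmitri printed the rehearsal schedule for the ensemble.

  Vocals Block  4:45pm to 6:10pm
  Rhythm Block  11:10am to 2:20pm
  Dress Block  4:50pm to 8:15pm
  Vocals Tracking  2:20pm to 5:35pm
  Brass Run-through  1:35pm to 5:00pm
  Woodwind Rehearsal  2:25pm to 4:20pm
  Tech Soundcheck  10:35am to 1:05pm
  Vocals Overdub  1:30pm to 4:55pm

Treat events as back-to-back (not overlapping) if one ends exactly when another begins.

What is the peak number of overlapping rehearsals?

Sort all start/end points and keep a running count:
10:35am start Tech Soundcheck → 1
11:10am start Rhythm Block → 2
1:05pm end Tech Soundcheck → 1
1:30pm start Vocals Overdub → 2
1:35pm start Brass Run-through → 3
2:20pm end Rhythm Block → 2
2:20pm start Vocals Tracking → 3
2:25pm start Woodwind Rehearsal → 4
4:20pm end Woodwind Rehearsal → 3
4:45pm start Vocals Block → 4
4:50pm start Dress Block → 5
4:55pm end Vocals Overdub → 4
5:00pm end Brass Run-through → 3
5:35pm end Vocals Tracking → 2
6:10pm end Vocals Block → 1
8:15pm end Dress Block → 0
Peak is 5, at 4:50pm (Brass Run-through, Dress Block, Vocals Block, Vocals Overdub, Vocals Tracking).

5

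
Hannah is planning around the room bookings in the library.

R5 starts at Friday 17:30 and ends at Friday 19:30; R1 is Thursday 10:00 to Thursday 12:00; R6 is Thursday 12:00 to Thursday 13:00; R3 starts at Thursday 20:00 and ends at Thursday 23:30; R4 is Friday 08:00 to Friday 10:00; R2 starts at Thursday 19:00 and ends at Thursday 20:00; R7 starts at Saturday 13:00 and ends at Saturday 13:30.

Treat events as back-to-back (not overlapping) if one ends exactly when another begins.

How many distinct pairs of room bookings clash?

Sorted by start: R1, R6, R2, R3, R4, R5, R7.
R6 starts exactly when R1 ends (back-to-back, no overlap), so nothing later overlaps R1 either.
R2 starts after R6 ends, so nothing later overlaps R6 either.
R3 starts exactly when R2 ends (back-to-back, no overlap), so nothing later overlaps R2 either.
R4 starts after R3 ends, so nothing later overlaps R3 either.
R5 starts after R4 ends, so nothing later overlaps R4 either.
R7 starts after R5 ends.
No pair overlaps.

0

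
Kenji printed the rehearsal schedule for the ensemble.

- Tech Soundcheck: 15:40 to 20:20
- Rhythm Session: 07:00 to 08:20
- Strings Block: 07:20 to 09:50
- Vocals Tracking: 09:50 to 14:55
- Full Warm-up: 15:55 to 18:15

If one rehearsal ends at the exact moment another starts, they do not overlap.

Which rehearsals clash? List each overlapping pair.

Check each pair: they overlap iff neither finishes before the other starts.
Sorted by start: Rhythm Session, Strings Block, Vocals Tracking, Tech Soundcheck, Full Warm-up.
Strings Block starts before Rhythm Session ends → Rhythm Session and Strings Block overlap.
Vocals Tracking starts after Rhythm Session ends; Rhythm Session is clear from here.
Vocals Tracking starts exactly when Strings Block ends (back-to-back, no overlap); Strings Block is clear from here.
Tech Soundcheck starts after Vocals Tracking ends; Vocals Tracking is clear from here.
Full Warm-up starts before Tech Soundcheck ends → Tech Soundcheck and Full Warm-up overlap.

Full Warm-up & Tech Soundcheck, Rhythm Session & Strings Block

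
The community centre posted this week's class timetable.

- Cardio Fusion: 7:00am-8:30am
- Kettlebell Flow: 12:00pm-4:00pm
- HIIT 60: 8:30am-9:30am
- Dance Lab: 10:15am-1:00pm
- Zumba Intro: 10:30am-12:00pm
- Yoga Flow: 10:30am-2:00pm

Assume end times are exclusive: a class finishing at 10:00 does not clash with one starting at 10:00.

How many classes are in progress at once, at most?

3

Walk through starts and ends in time order (an end at T is processed before a start at T):
7:00am start Cardio Fusion → 1
8:30am end Cardio Fusion → 0
8:30am start HIIT 60 → 1
9:30am end HIIT 60 → 0
10:15am start Dance Lab → 1
10:30am start Yoga Flow → 2
10:30am start Zumba Intro → 3
12:00pm end Zumba Intro → 2
12:00pm start Kettlebell Flow → 3
1:00pm end Dance Lab → 2
2:00pm end Yoga Flow → 1
4:00pm end Kettlebell Flow → 0
Peak is 3, at 10:30am (Dance Lab, Yoga Flow, Zumba Intro).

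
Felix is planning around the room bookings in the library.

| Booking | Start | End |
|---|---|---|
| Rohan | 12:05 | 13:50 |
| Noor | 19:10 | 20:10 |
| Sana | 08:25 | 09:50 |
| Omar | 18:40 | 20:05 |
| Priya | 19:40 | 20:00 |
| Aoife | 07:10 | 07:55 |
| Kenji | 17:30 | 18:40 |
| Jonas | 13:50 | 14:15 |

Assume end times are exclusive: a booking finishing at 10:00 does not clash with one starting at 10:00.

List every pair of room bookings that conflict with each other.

Sorted by start: Aoife, Sana, Rohan, Jonas, Kenji, Omar, Noor, Priya.
Sana starts after Aoife ends, so nothing later overlaps Aoife either.
Rohan starts after Sana ends, so nothing later overlaps Sana either.
Jonas starts exactly when Rohan ends (back-to-back, no overlap), so nothing later overlaps Rohan either.
Kenji starts after Jonas ends, so nothing later overlaps Jonas either.
Omar starts exactly when Kenji ends (back-to-back, no overlap), so nothing later overlaps Kenji either.
Noor starts before Omar ends → Omar and Noor overlap.
Priya starts before Omar ends → Omar and Priya overlap.
Priya starts before Noor ends → Noor and Priya overlap.

Noor & Omar, Noor & Priya, Omar & Priya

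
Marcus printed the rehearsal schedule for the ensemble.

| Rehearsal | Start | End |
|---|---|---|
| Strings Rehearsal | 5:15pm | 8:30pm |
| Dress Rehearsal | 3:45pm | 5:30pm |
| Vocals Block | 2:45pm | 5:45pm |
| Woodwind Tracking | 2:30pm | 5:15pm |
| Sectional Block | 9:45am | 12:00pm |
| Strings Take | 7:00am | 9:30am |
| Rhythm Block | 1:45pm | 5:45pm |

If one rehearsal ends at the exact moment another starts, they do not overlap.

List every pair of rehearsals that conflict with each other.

Sorted by start: Strings Take, Sectional Block, Rhythm Block, Woodwind Tracking, Vocals Block, Dress Rehearsal, Strings Rehearsal.
Sectional Block starts after Strings Take ends — done with Strings Take.
Rhythm Block starts after Sectional Block ends — done with Sectional Block.
Woodwind Tracking starts before Rhythm Block ends → Rhythm Block and Woodwind Tracking overlap.
Vocals Block starts before Rhythm Block ends → Rhythm Block and Vocals Block overlap.
Dress Rehearsal starts before Rhythm Block ends → Rhythm Block and Dress Rehearsal overlap.
Strings Rehearsal starts before Rhythm Block ends → Rhythm Block and Strings Rehearsal overlap.
Vocals Block starts before Woodwind Tracking ends → Woodwind Tracking and Vocals Block overlap.
Dress Rehearsal starts before Woodwind Tracking ends → Woodwind Tracking and Dress Rehearsal overlap.
Strings Rehearsal starts exactly when Woodwind Tracking ends (back-to-back, no overlap).
Dress Rehearsal starts before Vocals Block ends → Vocals Block and Dress Rehearsal overlap.
Strings Rehearsal starts before Vocals Block ends → Vocals Block and Strings Rehearsal overlap.
Strings Rehearsal starts before Dress Rehearsal ends → Dress Rehearsal and Strings Rehearsal overlap.

Dress Rehearsal & Rhythm Block, Dress Rehearsal & Strings Rehearsal, Dress Rehearsal & Vocals Block, Dress Rehearsal & Woodwind Tracking, Rhythm Block & Strings Rehearsal, Rhythm Block & Vocals Block, Rhythm Block & Woodwind Tracking, Strings Rehearsal & Vocals Block, Vocals Block & Woodwind Tracking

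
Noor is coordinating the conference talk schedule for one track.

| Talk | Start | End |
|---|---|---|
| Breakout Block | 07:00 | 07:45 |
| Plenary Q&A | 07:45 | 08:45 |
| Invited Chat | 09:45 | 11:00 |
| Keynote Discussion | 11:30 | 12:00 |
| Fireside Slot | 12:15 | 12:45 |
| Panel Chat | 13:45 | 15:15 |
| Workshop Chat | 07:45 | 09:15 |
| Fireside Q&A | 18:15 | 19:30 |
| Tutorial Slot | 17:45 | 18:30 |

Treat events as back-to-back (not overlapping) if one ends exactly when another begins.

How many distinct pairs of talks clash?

Sorted by start: Breakout Block, Plenary Q&A, Workshop Chat, Invited Chat, Keynote Discussion, Fireside Slot, Panel Chat, Tutorial Slot, Fireside Q&A.
Plenary Q&A starts exactly when Breakout Block ends (back-to-back, no overlap), so Breakout Block has no further overlaps.
Workshop Chat starts before Plenary Q&A ends → Plenary Q&A and Workshop Chat overlap.
Invited Chat starts after Plenary Q&A ends, so Plenary Q&A has no further overlaps.
Invited Chat starts after Workshop Chat ends, so Workshop Chat has no further overlaps.
Keynote Discussion starts after Invited Chat ends, so Invited Chat has no further overlaps.
Fireside Slot starts after Keynote Discussion ends, so Keynote Discussion has no further overlaps.
Panel Chat starts after Fireside Slot ends, so Fireside Slot has no further overlaps.
Tutorial Slot starts after Panel Chat ends, so Panel Chat has no further overlaps.
Fireside Q&A starts before Tutorial Slot ends → Tutorial Slot and Fireside Q&A overlap.
Overlapping pairs: Fireside Q&A & Tutorial Slot, Plenary Q&A & Workshop Chat — 2 in total.

2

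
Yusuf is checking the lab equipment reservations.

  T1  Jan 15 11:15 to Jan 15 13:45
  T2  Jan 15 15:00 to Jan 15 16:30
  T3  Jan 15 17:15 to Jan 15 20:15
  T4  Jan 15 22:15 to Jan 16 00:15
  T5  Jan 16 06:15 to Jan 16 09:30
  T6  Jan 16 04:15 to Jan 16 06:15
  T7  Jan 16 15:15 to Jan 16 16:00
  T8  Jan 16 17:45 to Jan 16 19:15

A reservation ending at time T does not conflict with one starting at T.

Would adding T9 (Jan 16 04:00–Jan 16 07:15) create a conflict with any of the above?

T1: ends Jan 15 13:45 at or before T9 starts Jan 16 04:00 → clear.
T2: ends Jan 15 16:30 at or before T9 starts Jan 16 04:00 → clear.
T3: ends Jan 15 20:15 at or before T9 starts Jan 16 04:00 → clear.
T4: ends Jan 16 00:15 at or before T9 starts Jan 16 04:00 → clear.
T6: starts Jan 16 04:15 before T9 ends Jan 16 07:15, and ends Jan 16 06:15 after T9 starts Jan 16 04:00 → overlap.
T5: starts Jan 16 06:15 before T9 ends Jan 16 07:15, and ends Jan 16 09:30 after T9 starts Jan 16 04:00 → overlap.
T7: starts Jan 16 15:15 at or after T9 ends Jan 16 07:15 → clear.
T8: starts Jan 16 17:45 at or after T9 ends Jan 16 07:15 → clear.
T9 overlaps T5, T6.

Yes — it overlaps T5, T6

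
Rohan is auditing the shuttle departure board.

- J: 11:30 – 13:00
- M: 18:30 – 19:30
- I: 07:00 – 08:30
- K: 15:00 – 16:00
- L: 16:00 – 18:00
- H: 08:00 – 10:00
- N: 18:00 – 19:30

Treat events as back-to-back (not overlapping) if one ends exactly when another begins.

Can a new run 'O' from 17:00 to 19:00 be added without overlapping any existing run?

No — it overlaps L, M, N

I: ends 08:30 at or before O starts 17:00 → clear.
H: ends 10:00 at or before O starts 17:00 → clear.
J: ends 13:00 at or before O starts 17:00 → clear.
K: ends 16:00 at or before O starts 17:00 → clear.
L: starts 16:00 before O ends 19:00, and ends 18:00 after O starts 17:00 → overlap.
N: starts 18:00 before O ends 19:00, and ends 19:30 after O starts 17:00 → overlap.
M: starts 18:30 before O ends 19:00, and ends 19:30 after O starts 17:00 → overlap.
O overlaps L, M, N.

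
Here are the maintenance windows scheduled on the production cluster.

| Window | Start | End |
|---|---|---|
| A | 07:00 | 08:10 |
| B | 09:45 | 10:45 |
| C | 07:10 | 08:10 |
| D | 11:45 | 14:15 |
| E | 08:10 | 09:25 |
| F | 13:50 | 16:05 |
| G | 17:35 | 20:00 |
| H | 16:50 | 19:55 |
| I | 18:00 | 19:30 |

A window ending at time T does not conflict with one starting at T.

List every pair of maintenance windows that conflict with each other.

A & C, D & F, G & H, G & I, H & I

Sorted by start: A, C, E, B, D, F, H, G, I.
C starts before A ends → A and C overlap.
E starts exactly when A ends (back-to-back, no overlap), so nothing later overlaps A either.
E starts exactly when C ends (back-to-back, no overlap), so nothing later overlaps C either.
B starts after E ends, so nothing later overlaps E either.
D starts after B ends, so nothing later overlaps B either.
F starts before D ends → D and F overlap.
H starts after D ends, so nothing later overlaps D either.
H starts after F ends, so nothing later overlaps F either.
G starts before H ends → H and G overlap.
I starts before H ends → H and I overlap.
I starts before G ends → G and I overlap.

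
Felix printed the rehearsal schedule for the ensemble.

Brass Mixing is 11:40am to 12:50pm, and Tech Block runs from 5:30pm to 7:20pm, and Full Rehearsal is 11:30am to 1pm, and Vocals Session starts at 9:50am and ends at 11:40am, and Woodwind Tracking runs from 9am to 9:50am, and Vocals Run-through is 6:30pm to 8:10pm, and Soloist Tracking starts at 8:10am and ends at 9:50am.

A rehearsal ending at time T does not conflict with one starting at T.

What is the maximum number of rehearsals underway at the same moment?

2

Sort all start/end points and keep a running count:
8:10am start Soloist Tracking → 1
9am start Woodwind Tracking → 2
9:50am end Soloist Tracking → 1
9:50am end Woodwind Tracking → 0
9:50am start Vocals Session → 1
11:30am start Full Rehearsal → 2
11:40am end Vocals Session → 1
11:40am start Brass Mixing → 2
12:50pm end Brass Mixing → 1
1pm end Full Rehearsal → 0
5:30pm start Tech Block → 1
6:30pm start Vocals Run-through → 2
7:20pm end Tech Block → 1
8:10pm end Vocals Run-through → 0
Peak is 2, at 9am (Soloist Tracking, Woodwind Tracking).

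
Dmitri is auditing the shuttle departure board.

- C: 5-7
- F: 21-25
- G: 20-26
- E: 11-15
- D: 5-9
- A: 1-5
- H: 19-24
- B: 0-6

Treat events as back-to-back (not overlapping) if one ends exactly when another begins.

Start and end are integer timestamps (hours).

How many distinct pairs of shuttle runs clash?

Two intervals overlap when each starts before the other ends.
Sorted by start: B, A, C, D, E, H, G, F.
A starts before B ends → B and A overlap.
C starts before B ends → B and C overlap.
D starts before B ends → B and D overlap.
E starts after B ends — done with B.
C starts exactly when A ends (back-to-back, no overlap) — done with A.
D starts before C ends → C and D overlap.
E starts after C ends — done with C.
E starts after D ends — done with D.
H starts after E ends — done with E.
G starts before H ends → H and G overlap.
F starts before H ends → H and F overlap.
F starts before G ends → G and F overlap.
Overlapping pairs: A & B, B & C, B & D, C & D, F & G, F & H, G & H — 7 in total.

7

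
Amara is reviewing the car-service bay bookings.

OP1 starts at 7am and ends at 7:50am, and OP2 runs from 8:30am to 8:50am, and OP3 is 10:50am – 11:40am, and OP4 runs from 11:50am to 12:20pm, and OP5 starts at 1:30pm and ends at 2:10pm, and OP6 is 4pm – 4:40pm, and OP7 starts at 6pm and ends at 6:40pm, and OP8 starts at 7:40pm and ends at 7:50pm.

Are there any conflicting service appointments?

No

Sorted by start: OP1, OP2, OP3, OP4, OP5, OP6, OP7, OP8.
OP2 starts after OP1 ends; OP1 is clear from here.
OP3 starts after OP2 ends; OP2 is clear from here.
OP4 starts after OP3 ends; OP3 is clear from here.
OP5 starts after OP4 ends; OP4 is clear from here.
OP6 starts after OP5 ends; OP5 is clear from here.
OP7 starts after OP6 ends; OP6 is clear from here.
OP8 starts after OP7 ends.
Every pair is clear; the schedule has no overlaps.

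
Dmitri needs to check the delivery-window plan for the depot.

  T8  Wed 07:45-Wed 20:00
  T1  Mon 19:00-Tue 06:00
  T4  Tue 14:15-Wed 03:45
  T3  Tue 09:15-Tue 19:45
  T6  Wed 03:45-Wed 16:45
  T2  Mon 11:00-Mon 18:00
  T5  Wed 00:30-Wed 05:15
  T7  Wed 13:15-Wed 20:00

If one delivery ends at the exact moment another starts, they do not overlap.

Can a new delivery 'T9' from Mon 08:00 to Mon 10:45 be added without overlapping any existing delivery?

T2: starts Mon 11:00 at or after T9 ends Mon 10:45 → clear.
T1: starts Mon 19:00 at or after T9 ends Mon 10:45 → clear.
T3: starts Tue 09:15 at or after T9 ends Mon 10:45 → clear.
T4: starts Tue 14:15 at or after T9 ends Mon 10:45 → clear.
T5: starts Wed 00:30 at or after T9 ends Mon 10:45 → clear.
T6: starts Wed 03:45 at or after T9 ends Mon 10:45 → clear.
T8: starts Wed 07:45 at or after T9 ends Mon 10:45 → clear.
T7: starts Wed 13:15 at or after T9 ends Mon 10:45 → clear.

Yes — the slot is free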